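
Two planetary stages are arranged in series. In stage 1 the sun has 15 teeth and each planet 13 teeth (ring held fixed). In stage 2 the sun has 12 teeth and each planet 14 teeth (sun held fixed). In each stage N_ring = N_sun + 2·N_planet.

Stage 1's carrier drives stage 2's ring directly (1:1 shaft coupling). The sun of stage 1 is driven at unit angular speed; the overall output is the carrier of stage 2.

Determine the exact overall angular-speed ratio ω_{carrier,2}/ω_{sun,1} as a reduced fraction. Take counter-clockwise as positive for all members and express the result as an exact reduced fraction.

75/364

Stage 1: N_ring = 15 + 2·13 = 41
Stage 1: 15(ω_s−ω_c) = −41(ω_r−ω_c),  ω_r=0, ω_s=1
Stage 1: 15(1−ω_c) = −41(0−ω_c)  ⇒  56ω_c = 15  ⇒  ω_c = 15/56
  ⇒ ω_c¹/ω_s¹ = 15/56
Stage 2: N_ring = 12 + 2·14 = 40
Stage 2: 12(ω_s−ω_c) = −40(ω_r−ω_c),  ω_s=0, ω_r=1
Stage 2: 12(0−ω_c) = −40(1−ω_c)  ⇒  52ω_c = 40  ⇒  ω_c = 10/13
  ⇒ ω_c²/ω_r² = 10/13
Coupling ω_r² = ω_c¹ ⇒ overall = 15/56 × 10/13 = 75/364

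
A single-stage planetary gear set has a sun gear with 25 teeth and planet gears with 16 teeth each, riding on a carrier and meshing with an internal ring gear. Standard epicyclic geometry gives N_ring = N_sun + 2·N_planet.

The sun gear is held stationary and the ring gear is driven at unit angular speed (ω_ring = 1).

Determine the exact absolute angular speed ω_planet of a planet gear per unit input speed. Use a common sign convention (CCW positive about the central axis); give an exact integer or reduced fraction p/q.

N_ring = 25 + 2·16 = 57
25(ω_s−ω_c) = −57(ω_r−ω_c),  ω_s=0, ω_r=1
25(0−ω_c) = −57(1−ω_c)  ⇒  82ω_c = 57  ⇒  ω_c = 57/82
sun–planet: 25·(0−57/82) = −16·(ω_p−ω_c)  ⇒  ω_p−ω_c = −(25/16)·(-57/82) = 1425/1312
ω_p = 57/82 + 1425/1312 = 57/32

57/32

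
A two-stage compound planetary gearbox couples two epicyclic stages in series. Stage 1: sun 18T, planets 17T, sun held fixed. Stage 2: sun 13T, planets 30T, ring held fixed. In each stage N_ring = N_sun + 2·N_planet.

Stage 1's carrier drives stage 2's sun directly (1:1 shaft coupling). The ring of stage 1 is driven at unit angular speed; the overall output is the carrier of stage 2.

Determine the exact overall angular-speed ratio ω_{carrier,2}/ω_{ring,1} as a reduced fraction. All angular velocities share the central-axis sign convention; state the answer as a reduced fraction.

169/1505

Stage 1: N_ring = 18 + 2·17 = 52
Stage 1: 18(ω_s−ω_c) = −52(ω_r−ω_c),  ω_s=0, ω_r=1
Stage 1: 18(0−ω_c) = −52(1−ω_c)  ⇒  70ω_c = 52  ⇒  ω_c = 26/35
  ⇒ ω_c¹/ω_r¹ = 26/35
Stage 2: N_ring = 13 + 2·30 = 73
Stage 2: 13(ω_s−ω_c) = −73(ω_r−ω_c),  ω_r=0, ω_s=1
Stage 2: 13(1−ω_c) = −73(0−ω_c)  ⇒  86ω_c = 13  ⇒  ω_c = 13/86
  ⇒ ω_c²/ω_s² = 13/86
Coupling ω_s² = ω_c¹ ⇒ overall = 26/35 × 13/86 = 169/1505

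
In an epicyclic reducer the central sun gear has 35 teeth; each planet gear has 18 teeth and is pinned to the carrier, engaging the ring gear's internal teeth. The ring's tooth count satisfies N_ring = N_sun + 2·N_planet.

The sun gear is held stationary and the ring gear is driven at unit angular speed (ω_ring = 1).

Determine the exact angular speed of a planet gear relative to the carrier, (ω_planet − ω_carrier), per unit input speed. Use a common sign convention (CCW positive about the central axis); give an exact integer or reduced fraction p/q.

2485/1908

N_ring = 35 + 2·18 = 71
35(ω_s−ω_c) = −71(ω_r−ω_c),  ω_s=0, ω_r=1
35(0−ω_c) = −71(1−ω_c)  ⇒  106ω_c = 71  ⇒  ω_c = 71/106
sun–planet: 35·(0−71/106) = −18·(ω_p−ω_c)  ⇒  ω_p−ω_c = −(35/18)·(-71/106) = 2485/1908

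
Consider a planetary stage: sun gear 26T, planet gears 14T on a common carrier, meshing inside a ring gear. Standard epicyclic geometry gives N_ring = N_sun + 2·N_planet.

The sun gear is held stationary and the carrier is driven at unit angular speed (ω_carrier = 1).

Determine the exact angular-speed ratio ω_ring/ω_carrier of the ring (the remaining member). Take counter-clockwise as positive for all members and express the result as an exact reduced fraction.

N_ring = 26 + 2·14 = 54
26(ω_s−ω_c) = −54(ω_r−ω_c),  ω_s=0, ω_c=1
ω_r = 1 − (26/54)(0−1) = 40/27
ω_r/ω_c = 40/27

40/27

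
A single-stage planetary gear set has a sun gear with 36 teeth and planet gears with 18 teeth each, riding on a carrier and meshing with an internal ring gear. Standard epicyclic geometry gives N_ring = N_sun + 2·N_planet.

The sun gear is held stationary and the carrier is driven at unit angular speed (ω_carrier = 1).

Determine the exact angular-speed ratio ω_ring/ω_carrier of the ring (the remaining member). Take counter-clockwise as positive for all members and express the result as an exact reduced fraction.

N_ring = 36 + 2·18 = 72
36(ω_s−ω_c) = −72(ω_r−ω_c),  ω_s=0, ω_c=1
ω_r = 1 − (36/72)(0−1) = 3/2
ω_r/ω_c = 3/2

3/2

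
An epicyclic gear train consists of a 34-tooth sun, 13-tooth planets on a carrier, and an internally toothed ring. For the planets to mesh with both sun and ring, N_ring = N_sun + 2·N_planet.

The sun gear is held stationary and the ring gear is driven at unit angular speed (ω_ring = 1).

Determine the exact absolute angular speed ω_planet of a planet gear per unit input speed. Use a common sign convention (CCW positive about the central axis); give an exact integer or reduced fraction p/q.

N_ring = 34 + 2·13 = 60
34(ω_s−ω_c) = −60(ω_r−ω_c),  ω_s=0, ω_r=1
34(0−ω_c) = −60(1−ω_c)  ⇒  94ω_c = 60  ⇒  ω_c = 30/47
sun–planet: 34·(0−30/47) = −13·(ω_p−ω_c)  ⇒  ω_p−ω_c = −(34/13)·(-30/47) = 1020/611
ω_p = 30/47 + 1020/611 = 30/13

30/13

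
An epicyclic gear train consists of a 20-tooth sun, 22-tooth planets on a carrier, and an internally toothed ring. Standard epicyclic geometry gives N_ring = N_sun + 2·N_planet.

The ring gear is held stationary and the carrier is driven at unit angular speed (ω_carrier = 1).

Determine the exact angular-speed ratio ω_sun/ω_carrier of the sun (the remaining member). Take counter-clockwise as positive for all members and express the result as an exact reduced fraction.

21/5

N_ring = 20 + 2·22 = 64
20(ω_s−ω_c) = −64(ω_r−ω_c),  ω_r=0, ω_c=1
ω_s = 1 − (64/20)(0−1) = 21/5
ω_s/ω_c = 21/5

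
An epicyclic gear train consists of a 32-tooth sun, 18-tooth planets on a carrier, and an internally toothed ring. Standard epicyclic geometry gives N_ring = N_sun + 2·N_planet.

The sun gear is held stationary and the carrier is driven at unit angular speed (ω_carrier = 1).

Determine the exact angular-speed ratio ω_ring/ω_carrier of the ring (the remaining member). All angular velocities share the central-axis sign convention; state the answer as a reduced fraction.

25/17

N_ring = 32 + 2·18 = 68
32(ω_s−ω_c) = −68(ω_r−ω_c),  ω_s=0, ω_c=1
ω_r = 1 − (32/68)(0−1) = 25/17
ω_r/ω_c = 25/17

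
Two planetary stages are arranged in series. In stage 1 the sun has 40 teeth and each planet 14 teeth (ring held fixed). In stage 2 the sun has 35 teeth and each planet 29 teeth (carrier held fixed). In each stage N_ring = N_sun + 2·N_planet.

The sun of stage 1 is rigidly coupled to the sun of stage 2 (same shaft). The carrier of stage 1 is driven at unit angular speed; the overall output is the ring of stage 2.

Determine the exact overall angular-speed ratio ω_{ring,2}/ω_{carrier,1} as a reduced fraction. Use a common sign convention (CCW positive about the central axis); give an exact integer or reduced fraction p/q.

Stage 1: N_ring = 40 + 2·14 = 68
Stage 1: 40(ω_s−ω_c) = −68(ω_r−ω_c),  ω_r=0, ω_c=1
Stage 1: ω_s = 1 − (68/40)(0−1) = 27/10
  ⇒ ω_s¹/ω_c¹ = 27/10
Stage 2: N_ring = 35 + 2·29 = 93
Stage 2: 35(ω_s−ω_c) = −93(ω_r−ω_c),  ω_c=0, ω_s=1
Stage 2: ω_r = 0 − (35/93)(1−0) = -35/93
  ⇒ ω_r²/ω_s² = -35/93
Coupling ω_s² = ω_s¹ ⇒ overall = 27/10 × -35/93 = -63/62

-63/62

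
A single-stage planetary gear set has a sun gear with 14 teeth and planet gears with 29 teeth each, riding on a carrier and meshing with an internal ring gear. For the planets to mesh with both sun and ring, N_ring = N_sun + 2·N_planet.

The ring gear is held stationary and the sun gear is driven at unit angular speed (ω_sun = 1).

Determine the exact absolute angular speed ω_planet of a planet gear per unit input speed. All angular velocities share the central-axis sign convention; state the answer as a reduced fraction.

-7/29

N_ring = 14 + 2·29 = 72
14(ω_s−ω_c) = −72(ω_r−ω_c),  ω_r=0, ω_s=1
14(1−ω_c) = −72(0−ω_c)  ⇒  86ω_c = 14  ⇒  ω_c = 7/43
sun–planet: 14·(1−7/43) = −29·(ω_p−ω_c)  ⇒  ω_p−ω_c = −(14/29)·(36/43) = -504/1247
ω_p = 7/43 − 504/1247 = -7/29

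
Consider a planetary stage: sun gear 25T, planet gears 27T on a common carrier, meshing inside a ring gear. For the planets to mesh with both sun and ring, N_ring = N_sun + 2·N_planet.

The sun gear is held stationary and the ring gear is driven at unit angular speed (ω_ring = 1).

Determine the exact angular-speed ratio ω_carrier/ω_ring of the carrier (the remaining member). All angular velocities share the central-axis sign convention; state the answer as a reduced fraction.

79/104

N_ring = 25 + 2·27 = 79
25(ω_s−ω_c) = −79(ω_r−ω_c),  ω_s=0, ω_r=1
25(0−ω_c) = −79(1−ω_c)  ⇒  104ω_c = 79  ⇒  ω_c = 79/104
ω_c/ω_r = 79/104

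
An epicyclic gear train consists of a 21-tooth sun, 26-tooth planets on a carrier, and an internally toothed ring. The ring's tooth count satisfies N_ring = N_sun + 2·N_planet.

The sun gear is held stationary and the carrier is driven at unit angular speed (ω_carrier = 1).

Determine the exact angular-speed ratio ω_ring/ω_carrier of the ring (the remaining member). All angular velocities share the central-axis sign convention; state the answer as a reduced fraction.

94/73

N_ring = 21 + 2·26 = 73
21(ω_s−ω_c) = −73(ω_r−ω_c),  ω_s=0, ω_c=1
ω_r = 1 − (21/73)(0−1) = 94/73
ω_r/ω_c = 94/73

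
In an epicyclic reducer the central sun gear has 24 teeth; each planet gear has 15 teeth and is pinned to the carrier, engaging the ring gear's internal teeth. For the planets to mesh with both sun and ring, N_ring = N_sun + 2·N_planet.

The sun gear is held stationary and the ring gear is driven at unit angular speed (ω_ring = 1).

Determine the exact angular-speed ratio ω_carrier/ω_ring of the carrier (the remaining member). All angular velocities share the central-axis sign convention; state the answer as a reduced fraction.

9/13

N_ring = 24 + 2·15 = 54
24(ω_s−ω_c) = −54(ω_r−ω_c),  ω_s=0, ω_r=1
24(0−ω_c) = −54(1−ω_c)  ⇒  78ω_c = 54  ⇒  ω_c = 9/13
ω_c/ω_r = 9/13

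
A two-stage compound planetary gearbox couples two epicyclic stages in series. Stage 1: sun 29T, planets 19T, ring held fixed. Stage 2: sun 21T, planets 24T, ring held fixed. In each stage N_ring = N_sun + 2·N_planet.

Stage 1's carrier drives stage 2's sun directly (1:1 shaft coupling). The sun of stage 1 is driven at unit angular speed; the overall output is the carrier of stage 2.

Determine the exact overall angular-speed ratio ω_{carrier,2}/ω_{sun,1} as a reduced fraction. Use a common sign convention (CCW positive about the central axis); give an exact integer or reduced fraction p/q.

Stage 1: N_ring = 29 + 2·19 = 67
Stage 1: 29(ω_s−ω_c) = −67(ω_r−ω_c),  ω_r=0, ω_s=1
Stage 1: 29(1−ω_c) = −67(0−ω_c)  ⇒  96ω_c = 29  ⇒  ω_c = 29/96
  ⇒ ω_c¹/ω_s¹ = 29/96
Stage 2: N_ring = 21 + 2·24 = 69
Stage 2: 21(ω_s−ω_c) = −69(ω_r−ω_c),  ω_r=0, ω_s=1
Stage 2: 21(1−ω_c) = −69(0−ω_c)  ⇒  90ω_c = 21  ⇒  ω_c = 7/30
  ⇒ ω_c²/ω_s² = 7/30
Coupling ω_s² = ω_c¹ ⇒ overall = 29/96 × 7/30 = 203/2880

203/2880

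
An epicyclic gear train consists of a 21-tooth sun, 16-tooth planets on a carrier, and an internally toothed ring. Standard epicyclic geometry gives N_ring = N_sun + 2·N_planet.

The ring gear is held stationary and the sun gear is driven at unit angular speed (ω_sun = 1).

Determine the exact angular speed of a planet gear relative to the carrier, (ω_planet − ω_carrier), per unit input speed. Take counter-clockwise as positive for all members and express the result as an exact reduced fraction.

-1113/1184

N_ring = 21 + 2·16 = 53
21(ω_s−ω_c) = −53(ω_r−ω_c),  ω_r=0, ω_s=1
21(1−ω_c) = −53(0−ω_c)  ⇒  74ω_c = 21  ⇒  ω_c = 21/74
sun–planet: 21·(1−21/74) = −16·(ω_p−ω_c)  ⇒  ω_p−ω_c = −(21/16)·(53/74) = -1113/1184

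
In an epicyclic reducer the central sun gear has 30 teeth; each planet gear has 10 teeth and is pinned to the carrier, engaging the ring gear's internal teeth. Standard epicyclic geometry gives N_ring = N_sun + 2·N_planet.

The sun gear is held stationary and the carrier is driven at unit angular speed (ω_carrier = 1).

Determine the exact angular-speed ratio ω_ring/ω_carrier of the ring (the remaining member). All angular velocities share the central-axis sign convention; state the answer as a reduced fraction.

8/5

N_ring = 30 + 2·10 = 50
30(ω_s−ω_c) = −50(ω_r−ω_c),  ω_s=0, ω_c=1
ω_r = 1 − (30/50)(0−1) = 8/5
ω_r/ω_c = 8/5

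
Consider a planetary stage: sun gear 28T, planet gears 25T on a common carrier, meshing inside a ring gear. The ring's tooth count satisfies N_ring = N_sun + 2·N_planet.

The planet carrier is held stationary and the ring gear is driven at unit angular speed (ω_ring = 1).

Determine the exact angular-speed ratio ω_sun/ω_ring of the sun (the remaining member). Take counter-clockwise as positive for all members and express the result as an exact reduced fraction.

-39/14

N_ring = 28 + 2·25 = 78
28(ω_s−ω_c) = −78(ω_r−ω_c),  ω_c=0, ω_r=1
ω_s = 0 − (78/28)(1−0) = -39/14
ω_s/ω_r = -39/14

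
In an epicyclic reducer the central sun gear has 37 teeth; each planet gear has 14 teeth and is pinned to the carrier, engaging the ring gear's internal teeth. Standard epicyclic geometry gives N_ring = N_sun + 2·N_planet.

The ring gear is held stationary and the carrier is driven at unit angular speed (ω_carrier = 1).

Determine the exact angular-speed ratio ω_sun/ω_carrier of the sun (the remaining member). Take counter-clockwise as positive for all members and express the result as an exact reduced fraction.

102/37

N_ring = 37 + 2·14 = 65
37(ω_s−ω_c) = −65(ω_r−ω_c),  ω_r=0, ω_c=1
ω_s = 1 − (65/37)(0−1) = 102/37
ω_s/ω_c = 102/37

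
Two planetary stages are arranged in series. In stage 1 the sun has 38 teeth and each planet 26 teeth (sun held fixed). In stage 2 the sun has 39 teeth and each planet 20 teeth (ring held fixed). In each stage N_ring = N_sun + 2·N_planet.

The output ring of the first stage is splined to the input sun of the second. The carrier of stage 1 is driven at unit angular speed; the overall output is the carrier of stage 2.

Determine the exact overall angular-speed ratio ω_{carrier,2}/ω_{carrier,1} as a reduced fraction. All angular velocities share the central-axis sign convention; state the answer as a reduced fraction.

Stage 1: N_ring = 38 + 2·26 = 90
Stage 1: 38(ω_s−ω_c) = −90(ω_r−ω_c),  ω_s=0, ω_c=1
Stage 1: ω_r = 1 − (38/90)(0−1) = 64/45
  ⇒ ω_r¹/ω_c¹ = 64/45
Stage 2: N_ring = 39 + 2·20 = 79
Stage 2: 39(ω_s−ω_c) = −79(ω_r−ω_c),  ω_r=0, ω_s=1
Stage 2: 39(1−ω_c) = −79(0−ω_c)  ⇒  118ω_c = 39  ⇒  ω_c = 39/118
  ⇒ ω_c²/ω_s² = 39/118
Coupling ω_s² = ω_r¹ ⇒ overall = 64/45 × 39/118 = 416/885

416/885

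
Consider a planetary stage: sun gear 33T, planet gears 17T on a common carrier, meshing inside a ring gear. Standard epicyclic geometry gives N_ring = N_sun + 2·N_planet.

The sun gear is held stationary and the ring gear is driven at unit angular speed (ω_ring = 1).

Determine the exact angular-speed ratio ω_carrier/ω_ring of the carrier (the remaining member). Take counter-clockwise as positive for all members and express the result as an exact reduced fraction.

67/100

N_ring = 33 + 2·17 = 67
33(ω_s−ω_c) = −67(ω_r−ω_c),  ω_s=0, ω_r=1
33(0−ω_c) = −67(1−ω_c)  ⇒  100ω_c = 67  ⇒  ω_c = 67/100
ω_c/ω_r = 67/100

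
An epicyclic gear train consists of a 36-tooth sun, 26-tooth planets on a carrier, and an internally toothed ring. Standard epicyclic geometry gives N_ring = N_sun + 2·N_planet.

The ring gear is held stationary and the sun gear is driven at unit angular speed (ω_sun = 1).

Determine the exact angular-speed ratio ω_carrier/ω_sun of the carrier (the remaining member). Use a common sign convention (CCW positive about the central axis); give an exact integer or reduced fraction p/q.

N_ring = 36 + 2·26 = 88
36(ω_s−ω_c) = −88(ω_r−ω_c),  ω_r=0, ω_s=1
36(1−ω_c) = −88(0−ω_c)  ⇒  124ω_c = 36  ⇒  ω_c = 9/31
ω_c/ω_s = 9/31

9/31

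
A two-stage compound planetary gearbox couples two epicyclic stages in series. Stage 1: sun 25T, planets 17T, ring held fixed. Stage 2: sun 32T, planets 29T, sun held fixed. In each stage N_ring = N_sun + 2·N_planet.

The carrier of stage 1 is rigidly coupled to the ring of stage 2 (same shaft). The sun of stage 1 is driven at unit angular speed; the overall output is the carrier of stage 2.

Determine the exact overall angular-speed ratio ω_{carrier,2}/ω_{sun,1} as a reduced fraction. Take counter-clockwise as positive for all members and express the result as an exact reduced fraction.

Stage 1: N_ring = 25 + 2·17 = 59
Stage 1: 25(ω_s−ω_c) = −59(ω_r−ω_c),  ω_r=0, ω_s=1
Stage 1: 25(1−ω_c) = −59(0−ω_c)  ⇒  84ω_c = 25  ⇒  ω_c = 25/84
  ⇒ ω_c¹/ω_s¹ = 25/84
Stage 2: N_ring = 32 + 2·29 = 90
Stage 2: 32(ω_s−ω_c) = −90(ω_r−ω_c),  ω_s=0, ω_r=1
Stage 2: 32(0−ω_c) = −90(1−ω_c)  ⇒  122ω_c = 90  ⇒  ω_c = 45/61
  ⇒ ω_c²/ω_r² = 45/61
Coupling ω_r² = ω_c¹ ⇒ overall = 25/84 × 45/61 = 375/1708

375/1708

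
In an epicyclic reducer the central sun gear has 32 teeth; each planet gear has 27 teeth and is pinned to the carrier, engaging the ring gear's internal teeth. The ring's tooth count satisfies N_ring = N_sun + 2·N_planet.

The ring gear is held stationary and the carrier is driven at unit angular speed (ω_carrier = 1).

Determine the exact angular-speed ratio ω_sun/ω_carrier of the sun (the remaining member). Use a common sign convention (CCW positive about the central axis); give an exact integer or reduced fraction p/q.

59/16

N_ring = 32 + 2·27 = 86
32(ω_s−ω_c) = −86(ω_r−ω_c),  ω_r=0, ω_c=1
ω_s = 1 − (86/32)(0−1) = 59/16
ω_s/ω_c = 59/16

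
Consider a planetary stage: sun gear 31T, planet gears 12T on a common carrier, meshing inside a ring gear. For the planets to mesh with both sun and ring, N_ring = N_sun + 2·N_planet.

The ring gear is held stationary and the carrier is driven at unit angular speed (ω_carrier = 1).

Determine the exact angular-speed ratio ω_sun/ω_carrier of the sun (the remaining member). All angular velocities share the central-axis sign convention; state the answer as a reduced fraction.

86/31

N_ring = 31 + 2·12 = 55
31(ω_s−ω_c) = −55(ω_r−ω_c),  ω_r=0, ω_c=1
ω_s = 1 − (55/31)(0−1) = 86/31
ω_s/ω_c = 86/31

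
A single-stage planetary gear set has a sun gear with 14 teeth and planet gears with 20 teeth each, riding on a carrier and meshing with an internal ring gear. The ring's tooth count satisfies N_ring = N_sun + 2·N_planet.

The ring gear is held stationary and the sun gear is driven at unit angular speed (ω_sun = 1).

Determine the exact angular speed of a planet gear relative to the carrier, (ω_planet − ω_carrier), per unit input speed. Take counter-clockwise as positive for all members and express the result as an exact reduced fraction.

-189/340

N_ring = 14 + 2·20 = 54
14(ω_s−ω_c) = −54(ω_r−ω_c),  ω_r=0, ω_s=1
14(1−ω_c) = −54(0−ω_c)  ⇒  68ω_c = 14  ⇒  ω_c = 7/34
sun–planet: 14·(1−7/34) = −20·(ω_p−ω_c)  ⇒  ω_p−ω_c = −(14/20)·(27/34) = -189/340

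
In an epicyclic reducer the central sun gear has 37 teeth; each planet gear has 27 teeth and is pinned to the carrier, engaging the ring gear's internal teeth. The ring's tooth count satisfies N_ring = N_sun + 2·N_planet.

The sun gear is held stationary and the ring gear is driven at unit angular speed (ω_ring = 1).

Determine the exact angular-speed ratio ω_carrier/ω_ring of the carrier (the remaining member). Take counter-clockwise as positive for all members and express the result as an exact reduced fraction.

91/128

N_ring = 37 + 2·27 = 91
37(ω_s−ω_c) = −91(ω_r−ω_c),  ω_s=0, ω_r=1
37(0−ω_c) = −91(1−ω_c)  ⇒  128ω_c = 91  ⇒  ω_c = 91/128
ω_c/ω_r = 91/128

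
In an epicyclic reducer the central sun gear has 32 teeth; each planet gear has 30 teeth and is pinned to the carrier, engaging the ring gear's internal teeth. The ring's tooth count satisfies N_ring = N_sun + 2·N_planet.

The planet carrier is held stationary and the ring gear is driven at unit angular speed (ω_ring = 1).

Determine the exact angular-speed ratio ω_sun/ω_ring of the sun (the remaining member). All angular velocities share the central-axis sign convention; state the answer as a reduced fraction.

N_ring = 32 + 2·30 = 92
32(ω_s−ω_c) = −92(ω_r−ω_c),  ω_c=0, ω_r=1
ω_s = 0 − (92/32)(1−0) = -23/8
ω_s/ω_r = -23/8

-23/8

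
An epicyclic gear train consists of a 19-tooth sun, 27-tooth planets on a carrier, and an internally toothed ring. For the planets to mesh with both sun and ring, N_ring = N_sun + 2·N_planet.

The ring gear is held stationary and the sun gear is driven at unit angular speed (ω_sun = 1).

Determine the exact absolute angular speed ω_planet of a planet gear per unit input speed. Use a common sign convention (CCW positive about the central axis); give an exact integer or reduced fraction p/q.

N_ring = 19 + 2·27 = 73
19(ω_s−ω_c) = −73(ω_r−ω_c),  ω_r=0, ω_s=1
19(1−ω_c) = −73(0−ω_c)  ⇒  92ω_c = 19  ⇒  ω_c = 19/92
sun–planet: 19·(1−19/92) = −27·(ω_p−ω_c)  ⇒  ω_p−ω_c = −(19/27)·(73/92) = -1387/2484
ω_p = 19/92 − 1387/2484 = -19/54

-19/54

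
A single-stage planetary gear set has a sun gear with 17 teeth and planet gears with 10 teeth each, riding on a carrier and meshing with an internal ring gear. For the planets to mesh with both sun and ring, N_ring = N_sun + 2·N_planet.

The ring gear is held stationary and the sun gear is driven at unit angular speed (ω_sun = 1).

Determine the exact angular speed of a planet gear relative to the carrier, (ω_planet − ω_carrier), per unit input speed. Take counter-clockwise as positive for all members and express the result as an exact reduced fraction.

-629/540

N_ring = 17 + 2·10 = 37
17(ω_s−ω_c) = −37(ω_r−ω_c),  ω_r=0, ω_s=1
17(1−ω_c) = −37(0−ω_c)  ⇒  54ω_c = 17  ⇒  ω_c = 17/54
sun–planet: 17·(1−17/54) = −10·(ω_p−ω_c)  ⇒  ω_p−ω_c = −(17/10)·(37/54) = -629/540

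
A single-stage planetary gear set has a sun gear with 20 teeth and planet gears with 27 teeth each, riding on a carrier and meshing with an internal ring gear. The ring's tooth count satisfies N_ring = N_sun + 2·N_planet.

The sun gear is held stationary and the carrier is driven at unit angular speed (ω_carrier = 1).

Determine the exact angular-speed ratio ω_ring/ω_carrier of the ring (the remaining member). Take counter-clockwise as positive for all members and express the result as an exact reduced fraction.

N_ring = 20 + 2·27 = 74
20(ω_s−ω_c) = −74(ω_r−ω_c),  ω_s=0, ω_c=1
ω_r = 1 − (20/74)(0−1) = 47/37
ω_r/ω_c = 47/37

47/37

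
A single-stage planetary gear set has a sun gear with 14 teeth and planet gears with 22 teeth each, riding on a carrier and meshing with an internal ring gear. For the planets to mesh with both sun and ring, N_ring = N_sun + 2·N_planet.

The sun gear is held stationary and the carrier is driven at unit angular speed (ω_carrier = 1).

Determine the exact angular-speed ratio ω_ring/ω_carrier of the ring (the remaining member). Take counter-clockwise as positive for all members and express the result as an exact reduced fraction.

N_ring = 14 + 2·22 = 58
14(ω_s−ω_c) = −58(ω_r−ω_c),  ω_s=0, ω_c=1
ω_r = 1 − (14/58)(0−1) = 36/29
ω_r/ω_c = 36/29

36/29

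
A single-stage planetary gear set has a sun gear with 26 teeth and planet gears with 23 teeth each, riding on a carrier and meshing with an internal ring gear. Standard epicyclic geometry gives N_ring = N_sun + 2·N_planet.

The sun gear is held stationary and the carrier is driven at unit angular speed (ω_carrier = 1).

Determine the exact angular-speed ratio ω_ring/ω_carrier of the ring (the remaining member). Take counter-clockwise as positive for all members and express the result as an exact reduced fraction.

49/36

N_ring = 26 + 2·23 = 72
26(ω_s−ω_c) = −72(ω_r−ω_c),  ω_s=0, ω_c=1
ω_r = 1 − (26/72)(0−1) = 49/36
ω_r/ω_c = 49/36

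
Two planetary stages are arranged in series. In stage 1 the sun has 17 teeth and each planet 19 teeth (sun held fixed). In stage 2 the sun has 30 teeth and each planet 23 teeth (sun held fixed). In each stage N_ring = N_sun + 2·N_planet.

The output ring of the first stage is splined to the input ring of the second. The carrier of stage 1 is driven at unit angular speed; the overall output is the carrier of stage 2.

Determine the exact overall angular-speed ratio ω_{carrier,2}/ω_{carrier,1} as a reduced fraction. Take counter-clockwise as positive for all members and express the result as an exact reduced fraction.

Stage 1: N_ring = 17 + 2·19 = 55
Stage 1: 17(ω_s−ω_c) = −55(ω_r−ω_c),  ω_s=0, ω_c=1
Stage 1: ω_r = 1 − (17/55)(0−1) = 72/55
  ⇒ ω_r¹/ω_c¹ = 72/55
Stage 2: N_ring = 30 + 2·23 = 76
Stage 2: 30(ω_s−ω_c) = −76(ω_r−ω_c),  ω_s=0, ω_r=1
Stage 2: 30(0−ω_c) = −76(1−ω_c)  ⇒  106ω_c = 76  ⇒  ω_c = 38/53
  ⇒ ω_c²/ω_r² = 38/53
Coupling ω_r² = ω_r¹ ⇒ overall = 72/55 × 38/53 = 2736/2915

2736/2915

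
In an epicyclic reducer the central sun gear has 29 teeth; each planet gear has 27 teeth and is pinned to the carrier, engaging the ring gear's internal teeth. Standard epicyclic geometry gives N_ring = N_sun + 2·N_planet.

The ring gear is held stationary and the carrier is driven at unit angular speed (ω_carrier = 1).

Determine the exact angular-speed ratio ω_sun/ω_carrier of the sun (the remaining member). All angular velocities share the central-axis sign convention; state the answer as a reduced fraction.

112/29

N_ring = 29 + 2·27 = 83
29(ω_s−ω_c) = −83(ω_r−ω_c),  ω_r=0, ω_c=1
ω_s = 1 − (83/29)(0−1) = 112/29
ω_s/ω_c = 112/29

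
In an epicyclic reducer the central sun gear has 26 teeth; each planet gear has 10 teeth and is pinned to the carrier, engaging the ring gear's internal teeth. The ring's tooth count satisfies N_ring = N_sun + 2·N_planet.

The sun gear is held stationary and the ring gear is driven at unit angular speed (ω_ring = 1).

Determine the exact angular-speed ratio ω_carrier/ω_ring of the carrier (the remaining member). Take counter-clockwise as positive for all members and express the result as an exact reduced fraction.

N_ring = 26 + 2·10 = 46
26(ω_s−ω_c) = −46(ω_r−ω_c),  ω_s=0, ω_r=1
26(0−ω_c) = −46(1−ω_c)  ⇒  72ω_c = 46  ⇒  ω_c = 23/36
ω_c/ω_r = 23/36

23/36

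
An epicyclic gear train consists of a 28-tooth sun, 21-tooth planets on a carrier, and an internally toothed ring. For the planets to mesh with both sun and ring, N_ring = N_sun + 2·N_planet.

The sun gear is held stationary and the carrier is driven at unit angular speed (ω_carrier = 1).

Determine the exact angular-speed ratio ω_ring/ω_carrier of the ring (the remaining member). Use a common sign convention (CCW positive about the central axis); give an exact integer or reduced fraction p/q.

7/5

N_ring = 28 + 2·21 = 70
28(ω_s−ω_c) = −70(ω_r−ω_c),  ω_s=0, ω_c=1
ω_r = 1 − (28/70)(0−1) = 7/5
ω_r/ω_c = 7/5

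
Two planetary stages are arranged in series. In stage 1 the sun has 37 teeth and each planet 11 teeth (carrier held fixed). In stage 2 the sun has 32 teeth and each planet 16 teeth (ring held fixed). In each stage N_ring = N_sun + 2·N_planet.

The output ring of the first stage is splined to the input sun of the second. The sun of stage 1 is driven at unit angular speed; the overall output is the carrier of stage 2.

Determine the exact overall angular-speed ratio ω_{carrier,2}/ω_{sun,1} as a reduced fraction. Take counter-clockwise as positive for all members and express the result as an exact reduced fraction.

Stage 1: N_ring = 37 + 2·11 = 59
Stage 1: 37(ω_s−ω_c) = −59(ω_r−ω_c),  ω_c=0, ω_s=1
Stage 1: ω_r = 0 − (37/59)(1−0) = -37/59
  ⇒ ω_r¹/ω_s¹ = -37/59
Stage 2: N_ring = 32 + 2·16 = 64
Stage 2: 32(ω_s−ω_c) = −64(ω_r−ω_c),  ω_r=0, ω_s=1
Stage 2: 32(1−ω_c) = −64(0−ω_c)  ⇒  96ω_c = 32  ⇒  ω_c = 1/3
  ⇒ ω_c²/ω_s² = 1/3
Coupling ω_s² = ω_r¹ ⇒ overall = -37/59 × 1/3 = -37/177

-37/177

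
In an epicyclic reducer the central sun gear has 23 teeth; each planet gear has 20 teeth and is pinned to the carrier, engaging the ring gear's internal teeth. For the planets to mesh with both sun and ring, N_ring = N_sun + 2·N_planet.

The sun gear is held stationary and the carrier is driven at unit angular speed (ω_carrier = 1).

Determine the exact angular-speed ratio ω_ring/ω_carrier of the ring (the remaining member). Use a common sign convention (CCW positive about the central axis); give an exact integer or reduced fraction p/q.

N_ring = 23 + 2·20 = 63
23(ω_s−ω_c) = −63(ω_r−ω_c),  ω_s=0, ω_c=1
ω_r = 1 − (23/63)(0−1) = 86/63
ω_r/ω_c = 86/63

86/63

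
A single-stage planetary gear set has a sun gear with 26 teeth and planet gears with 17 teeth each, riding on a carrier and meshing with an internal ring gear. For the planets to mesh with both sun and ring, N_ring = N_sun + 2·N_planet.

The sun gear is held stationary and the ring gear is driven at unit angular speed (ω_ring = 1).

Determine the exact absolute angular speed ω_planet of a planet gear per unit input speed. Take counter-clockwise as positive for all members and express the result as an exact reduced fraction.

30/17

N_ring = 26 + 2·17 = 60
26(ω_s−ω_c) = −60(ω_r−ω_c),  ω_s=0, ω_r=1
26(0−ω_c) = −60(1−ω_c)  ⇒  86ω_c = 60  ⇒  ω_c = 30/43
sun–planet: 26·(0−30/43) = −17·(ω_p−ω_c)  ⇒  ω_p−ω_c = −(26/17)·(-30/43) = 780/731
ω_p = 30/43 + 780/731 = 30/17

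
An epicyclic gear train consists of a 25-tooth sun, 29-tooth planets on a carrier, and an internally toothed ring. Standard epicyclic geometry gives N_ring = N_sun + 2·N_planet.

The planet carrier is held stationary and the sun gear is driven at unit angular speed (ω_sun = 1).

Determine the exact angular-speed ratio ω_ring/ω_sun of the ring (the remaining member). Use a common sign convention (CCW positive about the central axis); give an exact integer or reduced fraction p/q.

-25/83

N_ring = 25 + 2·29 = 83
25(ω_s−ω_c) = −83(ω_r−ω_c),  ω_c=0, ω_s=1
ω_r = 0 − (25/83)(1−0) = -25/83
ω_r/ω_s = -25/83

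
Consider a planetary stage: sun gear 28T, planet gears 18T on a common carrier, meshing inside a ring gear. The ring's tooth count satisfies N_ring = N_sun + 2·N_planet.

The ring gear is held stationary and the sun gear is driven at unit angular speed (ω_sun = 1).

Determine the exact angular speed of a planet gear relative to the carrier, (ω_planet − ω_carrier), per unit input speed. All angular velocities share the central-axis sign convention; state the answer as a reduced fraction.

N_ring = 28 + 2·18 = 64
28(ω_s−ω_c) = −64(ω_r−ω_c),  ω_r=0, ω_s=1
28(1−ω_c) = −64(0−ω_c)  ⇒  92ω_c = 28  ⇒  ω_c = 7/23
sun–planet: 28·(1−7/23) = −18·(ω_p−ω_c)  ⇒  ω_p−ω_c = −(28/18)·(16/23) = -224/207

-224/207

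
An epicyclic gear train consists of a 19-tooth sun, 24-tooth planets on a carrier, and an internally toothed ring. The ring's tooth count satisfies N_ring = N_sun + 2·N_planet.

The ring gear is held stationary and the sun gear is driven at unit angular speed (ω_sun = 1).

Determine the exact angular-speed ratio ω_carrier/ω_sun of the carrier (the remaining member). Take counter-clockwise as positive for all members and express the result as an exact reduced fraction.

19/86

N_ring = 19 + 2·24 = 67
19(ω_s−ω_c) = −67(ω_r−ω_c),  ω_r=0, ω_s=1
19(1−ω_c) = −67(0−ω_c)  ⇒  86ω_c = 19  ⇒  ω_c = 19/86
ω_c/ω_s = 19/86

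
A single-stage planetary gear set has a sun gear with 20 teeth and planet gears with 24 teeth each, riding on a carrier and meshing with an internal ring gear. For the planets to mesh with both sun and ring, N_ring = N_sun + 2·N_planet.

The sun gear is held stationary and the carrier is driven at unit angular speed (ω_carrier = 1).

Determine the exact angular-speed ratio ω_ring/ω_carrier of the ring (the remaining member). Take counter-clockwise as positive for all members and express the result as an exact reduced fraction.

22/17

N_ring = 20 + 2·24 = 68
20(ω_s−ω_c) = −68(ω_r−ω_c),  ω_s=0, ω_c=1
ω_r = 1 − (20/68)(0−1) = 22/17
ω_r/ω_c = 22/17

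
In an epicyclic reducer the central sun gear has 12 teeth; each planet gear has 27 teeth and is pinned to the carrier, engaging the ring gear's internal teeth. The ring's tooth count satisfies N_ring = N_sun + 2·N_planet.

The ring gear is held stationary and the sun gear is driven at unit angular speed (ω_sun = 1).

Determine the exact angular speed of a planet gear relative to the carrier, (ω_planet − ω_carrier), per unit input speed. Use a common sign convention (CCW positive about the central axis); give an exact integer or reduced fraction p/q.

-44/117

N_ring = 12 + 2·27 = 66
12(ω_s−ω_c) = −66(ω_r−ω_c),  ω_r=0, ω_s=1
12(1−ω_c) = −66(0−ω_c)  ⇒  78ω_c = 12  ⇒  ω_c = 2/13
sun–planet: 12·(1−2/13) = −27·(ω_p−ω_c)  ⇒  ω_p−ω_c = −(12/27)·(11/13) = -44/117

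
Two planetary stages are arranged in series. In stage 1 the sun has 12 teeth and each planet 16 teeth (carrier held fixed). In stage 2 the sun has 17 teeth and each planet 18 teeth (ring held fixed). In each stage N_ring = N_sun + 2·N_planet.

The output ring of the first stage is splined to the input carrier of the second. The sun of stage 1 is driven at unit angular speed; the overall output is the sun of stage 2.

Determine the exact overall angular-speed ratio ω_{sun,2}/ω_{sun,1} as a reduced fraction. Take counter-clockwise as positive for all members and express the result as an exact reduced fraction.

-210/187

Stage 1: N_ring = 12 + 2·16 = 44
Stage 1: 12(ω_s−ω_c) = −44(ω_r−ω_c),  ω_c=0, ω_s=1
Stage 1: ω_r = 0 − (12/44)(1−0) = -3/11
  ⇒ ω_r¹/ω_s¹ = -3/11
Stage 2: N_ring = 17 + 2·18 = 53
Stage 2: 17(ω_s−ω_c) = −53(ω_r−ω_c),  ω_r=0, ω_c=1
Stage 2: ω_s = 1 − (53/17)(0−1) = 70/17
  ⇒ ω_s²/ω_c² = 70/17
Coupling ω_c² = ω_r¹ ⇒ overall = -3/11 × 70/17 = -210/187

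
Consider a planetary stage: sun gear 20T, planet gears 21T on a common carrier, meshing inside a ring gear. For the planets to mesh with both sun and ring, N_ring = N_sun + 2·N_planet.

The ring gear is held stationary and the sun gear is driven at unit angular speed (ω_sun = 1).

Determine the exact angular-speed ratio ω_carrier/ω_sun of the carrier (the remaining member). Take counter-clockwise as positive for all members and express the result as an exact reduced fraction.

10/41

N_ring = 20 + 2·21 = 62
20(ω_s−ω_c) = −62(ω_r−ω_c),  ω_r=0, ω_s=1
20(1−ω_c) = −62(0−ω_c)  ⇒  82ω_c = 20  ⇒  ω_c = 10/41
ω_c/ω_s = 10/41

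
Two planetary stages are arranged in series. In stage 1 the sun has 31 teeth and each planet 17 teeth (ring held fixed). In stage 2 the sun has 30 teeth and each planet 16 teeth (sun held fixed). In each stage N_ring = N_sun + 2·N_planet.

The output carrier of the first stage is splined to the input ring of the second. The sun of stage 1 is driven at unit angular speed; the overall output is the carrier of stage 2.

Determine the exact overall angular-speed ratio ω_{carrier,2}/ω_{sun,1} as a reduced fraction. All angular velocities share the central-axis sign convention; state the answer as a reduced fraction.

961/4416

Stage 1: N_ring = 31 + 2·17 = 65
Stage 1: 31(ω_s−ω_c) = −65(ω_r−ω_c),  ω_r=0, ω_s=1
Stage 1: 31(1−ω_c) = −65(0−ω_c)  ⇒  96ω_c = 31  ⇒  ω_c = 31/96
  ⇒ ω_c¹/ω_s¹ = 31/96
Stage 2: N_ring = 30 + 2·16 = 62
Stage 2: 30(ω_s−ω_c) = −62(ω_r−ω_c),  ω_s=0, ω_r=1
Stage 2: 30(0−ω_c) = −62(1−ω_c)  ⇒  92ω_c = 62  ⇒  ω_c = 31/46
  ⇒ ω_c²/ω_r² = 31/46
Coupling ω_r² = ω_c¹ ⇒ overall = 31/96 × 31/46 = 961/4416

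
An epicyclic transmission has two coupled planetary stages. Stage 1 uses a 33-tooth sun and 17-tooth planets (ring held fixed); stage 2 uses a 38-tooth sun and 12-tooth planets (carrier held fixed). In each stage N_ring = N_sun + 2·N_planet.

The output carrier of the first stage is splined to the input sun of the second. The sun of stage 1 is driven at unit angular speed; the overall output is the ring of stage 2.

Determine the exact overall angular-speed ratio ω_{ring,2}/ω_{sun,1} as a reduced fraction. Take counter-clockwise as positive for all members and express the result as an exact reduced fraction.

Stage 1: N_ring = 33 + 2·17 = 67
Stage 1: 33(ω_s−ω_c) = −67(ω_r−ω_c),  ω_r=0, ω_s=1
Stage 1: 33(1−ω_c) = −67(0−ω_c)  ⇒  100ω_c = 33  ⇒  ω_c = 33/100
  ⇒ ω_c¹/ω_s¹ = 33/100
Stage 2: N_ring = 38 + 2·12 = 62
Stage 2: 38(ω_s−ω_c) = −62(ω_r−ω_c),  ω_c=0, ω_s=1
Stage 2: ω_r = 0 − (38/62)(1−0) = -19/31
  ⇒ ω_r²/ω_s² = -19/31
Coupling ω_s² = ω_c¹ ⇒ overall = 33/100 × -19/31 = -627/3100

-627/3100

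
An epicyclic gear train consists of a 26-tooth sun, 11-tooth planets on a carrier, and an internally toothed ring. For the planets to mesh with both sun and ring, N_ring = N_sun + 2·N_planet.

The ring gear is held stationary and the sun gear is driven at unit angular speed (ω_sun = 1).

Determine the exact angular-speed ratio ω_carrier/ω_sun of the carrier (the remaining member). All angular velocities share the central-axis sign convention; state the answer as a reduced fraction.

13/37

N_ring = 26 + 2·11 = 48
26(ω_s−ω_c) = −48(ω_r−ω_c),  ω_r=0, ω_s=1
26(1−ω_c) = −48(0−ω_c)  ⇒  74ω_c = 26  ⇒  ω_c = 13/37
ω_c/ω_s = 13/37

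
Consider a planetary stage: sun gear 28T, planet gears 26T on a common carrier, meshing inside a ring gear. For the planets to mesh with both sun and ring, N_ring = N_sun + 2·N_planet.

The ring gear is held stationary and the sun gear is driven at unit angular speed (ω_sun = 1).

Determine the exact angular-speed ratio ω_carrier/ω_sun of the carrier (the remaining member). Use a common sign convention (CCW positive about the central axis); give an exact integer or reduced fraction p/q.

N_ring = 28 + 2·26 = 80
28(ω_s−ω_c) = −80(ω_r−ω_c),  ω_r=0, ω_s=1
28(1−ω_c) = −80(0−ω_c)  ⇒  108ω_c = 28  ⇒  ω_c = 7/27
ω_c/ω_s = 7/27

7/27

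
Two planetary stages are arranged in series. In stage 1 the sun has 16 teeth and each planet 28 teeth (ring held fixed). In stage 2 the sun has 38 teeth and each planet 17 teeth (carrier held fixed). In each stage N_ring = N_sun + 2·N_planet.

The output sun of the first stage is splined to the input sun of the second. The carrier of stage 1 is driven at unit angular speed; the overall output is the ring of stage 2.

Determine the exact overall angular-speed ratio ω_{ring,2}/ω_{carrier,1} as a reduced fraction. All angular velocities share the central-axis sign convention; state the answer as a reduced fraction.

-209/72

Stage 1: N_ring = 16 + 2·28 = 72
Stage 1: 16(ω_s−ω_c) = −72(ω_r−ω_c),  ω_r=0, ω_c=1
Stage 1: ω_s = 1 − (72/16)(0−1) = 11/2
  ⇒ ω_s¹/ω_c¹ = 11/2
Stage 2: N_ring = 38 + 2·17 = 72
Stage 2: 38(ω_s−ω_c) = −72(ω_r−ω_c),  ω_c=0, ω_s=1
Stage 2: ω_r = 0 − (38/72)(1−0) = -19/36
  ⇒ ω_r²/ω_s² = -19/36
Coupling ω_s² = ω_s¹ ⇒ overall = 11/2 × -19/36 = -209/72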